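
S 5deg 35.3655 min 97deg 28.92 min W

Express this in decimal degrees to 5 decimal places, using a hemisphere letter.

5.58943° S, 97.48200° W

φ: 35.3655′ = 0.589425°; total 5.589425
λ: 97 + 28.92/60 = 97.482000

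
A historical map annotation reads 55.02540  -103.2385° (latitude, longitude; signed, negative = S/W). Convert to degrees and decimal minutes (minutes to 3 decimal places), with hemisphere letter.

55° 1.524′ N, 103° 14.310′ W

φ: fractional part 0.025400 → 1.52400 minutes
Longitude is negative → W; |value| = 103.238500
Lon: 103° + 0.238500 × 60 = 103° 14.31000′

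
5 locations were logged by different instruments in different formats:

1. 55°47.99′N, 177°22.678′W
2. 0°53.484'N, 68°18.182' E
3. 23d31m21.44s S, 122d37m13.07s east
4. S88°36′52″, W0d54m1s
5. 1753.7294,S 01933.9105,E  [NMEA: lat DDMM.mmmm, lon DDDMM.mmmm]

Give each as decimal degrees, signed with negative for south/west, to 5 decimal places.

1. 55.79983, -177.37797
2. 0.89140, 68.30303
3. -23.52262, 122.62030
4. -88.61444, -0.90028
5. -17.89549, 19.56518

Point 1:
  Latitude: 55 + 47.99/60 = 55.799833
  N ⇒ keep positive
  Longitude: 22.678′ = 0.377967°; total 177.377967
  hemisphere W, so the sign is −
Point 2:
  Latitude: 53.484′ = 0.891400°; total 0.891400
  N → positive
  Lon: 68 + 18.182/60 = 68.303033
  E → positive
Point 3:
  φ: 23° + 31/60 + 21.44/3600 = 23 + 0.516667 + 0.005956 = 23.522622
  hemisphere S, so the sign is −
  Longitude: 122 + 37/60 + 13.07/3600 = 122.620297
  E ⇒ keep positive
Point 4:
  φ: 88° + 36/60 + 52/3600 = 88 + 0.600000 + 0.014444 = 88.614444
  hemisphere S, so the sign is −
  λ: 0° + 54/60 + 1/3600 = 0 + 0.900000 + 0.000278 = 0.900278
  W ⇒ negate
Point 5:
  φ: degrees = first 2 digits = 17, minutes = 53.7294; 17 + 53.7294/60 = 17.895490
  S → negative
  Longitude: degrees = first 3 digits = 19, minutes = 33.9105; 19 + 33.9105/60 = 19.565175
  E ⇒ keep positive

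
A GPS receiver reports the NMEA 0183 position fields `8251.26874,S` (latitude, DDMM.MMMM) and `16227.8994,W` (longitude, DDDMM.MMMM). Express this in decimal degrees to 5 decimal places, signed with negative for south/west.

-82.85448, -162.46499

Lat: split at 2 digits → 82° and 51.26874′; 82 + 51.26874/60 = 82.854479
S → negative
Lon: degrees = first 3 digits = 162, minutes = 27.8994; 162 + 27.8994/60 = 162.464990
hemisphere W, so the sign is −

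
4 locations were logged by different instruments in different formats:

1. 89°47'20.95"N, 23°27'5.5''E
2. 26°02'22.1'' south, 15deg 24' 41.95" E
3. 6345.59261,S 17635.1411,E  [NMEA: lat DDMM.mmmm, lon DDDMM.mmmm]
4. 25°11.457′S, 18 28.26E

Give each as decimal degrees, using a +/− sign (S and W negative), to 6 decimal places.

Point 1:
  φ: 89° + 47/60 + 20.95/3600 = 89 + 0.783333 + 0.005819 = 89.7891528
  N → positive
  Lon: 27′ + 5.5″ = 27.09167′; 23 + 27.09167/60 = 23.4515278
  E ⇒ keep positive
Point 2:
  Latitude: 26° + 2/60 + 22.1/3600 = 26 + 0.033333 + 0.006139 = 26.0394722
  S ⇒ negate
  λ: 15° + 24/60 + 41.95/3600 = 15 + 0.400000 + 0.011653 = 15.4116528
  E → positive
Point 3:
  Lat: split at 2 digits → 63° and 45.59261′; 63 + 45.59261/60 = 63.7598768
  S → negative
  λ: split at 3 digits → 176° and 35.1411′; 176 + 35.1411/60 = 176.5856850
  E ⇒ keep positive
Point 4:
  Lat: 11.457′ = 0.190950°; total 25.1909500
  S ⇒ negate
  Longitude: 18 + 28.26/60 = 18.4710000
  E ⇒ keep positive

1. 89.789153, 23.451528
2. -26.039472, 15.411653
3. -63.759877, 176.585685
4. -25.190950, 18.471000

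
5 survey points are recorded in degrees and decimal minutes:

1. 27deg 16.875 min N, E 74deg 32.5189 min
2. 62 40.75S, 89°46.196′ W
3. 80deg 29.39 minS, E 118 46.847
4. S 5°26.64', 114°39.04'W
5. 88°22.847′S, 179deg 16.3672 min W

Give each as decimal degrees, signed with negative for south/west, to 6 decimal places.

1. 27.281250, 74.541982
2. -62.679167, -89.769933
3. -80.489833, 118.780783
4. -5.444000, -114.650667
5. -88.380783, -179.272787

Point 1:
  φ: 16.875′ = 0.281250°; total 27.2812500
  N ⇒ keep positive
  λ: 74 + 32.5189/60 = 74.5419817
  E → positive
Point 2:
  φ: 40.75′ = 0.679167°; total 62.6791667
  S → negative
  λ: 46.196′ = 0.769933°; total 89.7699333
  W → negative
Point 3:
  Latitude: 29.39′ = 0.489833°; total 80.4898333
  S → negative
  Longitude: 118 + 46.847/60 = 118.7807833
  E ⇒ keep positive
Point 4:
  Latitude: 5 + 26.64/60 = 5.4440000
  S ⇒ negate
  λ: 114 + 39.04/60 = 114.6506667
  hemisphere W, so the sign is −
Point 5:
  φ: 88 + 22.847/60 = 88.3807833
  S ⇒ negate
  Lon: 179 + 16.3672/60 = 179.2727867
  W ⇒ negate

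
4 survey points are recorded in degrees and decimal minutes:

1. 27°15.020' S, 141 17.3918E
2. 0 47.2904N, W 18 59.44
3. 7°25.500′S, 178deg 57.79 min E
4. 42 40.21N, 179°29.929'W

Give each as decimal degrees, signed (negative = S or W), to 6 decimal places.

1. -27.250333, 141.289863
2. 0.788173, -18.990667
3. -7.425000, 178.963167
4. 42.670167, -179.498817

Point 1:
  Lat: 15.02′ = 0.250333°; total 27.2503333
  S → negative
  λ: 141 + 17.3918/60 = 141.2898633
  E ⇒ keep positive
Point 2:
  Latitude: 47.2904′ = 0.788173°; total 0.7881733
  N ⇒ keep positive
  Longitude: 18 + 59.44/60 = 18.9906667
  W → negative
Point 3:
  Lat: 25.5′ = 0.425000°; total 7.4250000
  S → negative
  λ: 57.79′ = 0.963167°; total 178.9631667
  E ⇒ keep positive
Point 4:
  Latitude: 40.21′ = 0.670167°; total 42.6701667
  N ⇒ keep positive
  λ: 29.929′ = 0.498817°; total 179.4988167
  hemisphere W, so the sign is −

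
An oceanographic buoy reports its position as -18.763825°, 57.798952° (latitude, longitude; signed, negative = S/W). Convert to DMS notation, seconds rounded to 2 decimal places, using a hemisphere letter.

Latitude is negative → S; |value| = 18.763825
Latitude: 0.763825 × 60 = 45.82950′ → 45′, remainder × 60 = 49.7700″
Longitude: 0.798952° → 47.93712′; 0.93712 × 60 = 56.2272″

18°45′49.77″ S, 57°47′56.23″ E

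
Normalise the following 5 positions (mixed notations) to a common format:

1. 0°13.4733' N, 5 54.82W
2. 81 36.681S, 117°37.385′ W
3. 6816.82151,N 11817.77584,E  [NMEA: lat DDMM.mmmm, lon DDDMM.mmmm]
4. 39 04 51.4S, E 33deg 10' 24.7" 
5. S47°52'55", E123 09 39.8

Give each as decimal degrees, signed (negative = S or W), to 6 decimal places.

1. 0.224555, -5.913667
2. -81.611350, -117.623083
3. 68.280359, 118.296264
4. -39.080944, 33.173528
5. -47.881944, 123.161056

Point 1:
  Latitude: 13.4733′ = 0.224555°; total 0.2245550
  N ⇒ keep positive
  Longitude: 5 + 54.82/60 = 5.9136667
  W → negative
Point 2:
  φ: 81 + 36.681/60 = 81.6113500
  S → negative
  λ: 117 + 37.385/60 = 117.6230833
  W → negative
Point 3:
  Lat: degrees = first 2 digits = 68, minutes = 16.82151; 68 + 16.82151/60 = 68.2803585
  N → positive
  Longitude: degrees = first 3 digits = 118, minutes = 17.77584; 118 + 17.77584/60 = 118.2962640
  E → positive
Point 4:
  Lat: 39 + 4/60 + 51.4/3600 = 39.0809444
  S → negative
  λ: 33° + 10/60 + 24.7/3600 = 33 + 0.166667 + 0.006861 = 33.1735278
  E ⇒ keep positive
Point 5:
  Latitude: 52′ + 55″ = 52.91667′; 47 + 52.91667/60 = 47.8819444
  hemisphere S, so the sign is −
  λ: 123 + 9/60 + 39.8/3600 = 123.1610556
  E ⇒ keep positive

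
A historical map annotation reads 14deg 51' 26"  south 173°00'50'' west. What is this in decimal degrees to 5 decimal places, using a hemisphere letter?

Lat: 51′ + 26″ = 51.43333′; 14 + 51.43333/60 = 14.857222
Longitude: 173° + 0/60 + 50/3600 = 173 + 0.000000 + 0.013889 = 173.013889

14.85722° S, 173.01389° W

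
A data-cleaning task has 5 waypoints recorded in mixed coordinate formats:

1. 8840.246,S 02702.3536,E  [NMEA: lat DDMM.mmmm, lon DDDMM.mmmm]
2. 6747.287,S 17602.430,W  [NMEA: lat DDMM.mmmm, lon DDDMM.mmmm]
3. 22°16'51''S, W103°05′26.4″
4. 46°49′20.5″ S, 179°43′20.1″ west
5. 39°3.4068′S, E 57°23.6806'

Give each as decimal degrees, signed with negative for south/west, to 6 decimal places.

Point 1:
  Lat: split at 2 digits → 88° and 40.246′; 88 + 40.246/60 = 88.6707667
  S → negative
  Lon: degrees = first 3 digits = 27, minutes = 2.3536; 27 + 2.3536/60 = 27.0392267
  E → positive
Point 2:
  φ: split at 2 digits → 67° and 47.287′; 67 + 47.287/60 = 67.7881167
  S → negative
  Lon: split at 3 digits → 176° and 2.43′; 176 + 2.43/60 = 176.0405000
  W ⇒ negate
Point 3:
  Lat: 16′ + 51″ = 16.85000′; 22 + 16.85000/60 = 22.2808333
  S ⇒ negate
  Longitude: 103 + 5/60 + 26.4/3600 = 103.0906667
  W ⇒ negate
Point 4:
  Latitude: 46 + 49/60 + 20.5/3600 = 46.8223611
  S ⇒ negate
  Longitude: 179 + 43/60 + 20.1/3600 = 179.7222500
  W → negative
Point 5:
  Lat: 3.4068′ = 0.056780°; total 39.0567800
  S ⇒ negate
  Longitude: 57 + 23.6806/60 = 57.3946767
  E ⇒ keep positive

1. -88.670767, 27.039227
2. -67.788117, -176.040500
3. -22.280833, -103.090667
4. -46.822361, -179.722250
5. -39.056780, 57.394677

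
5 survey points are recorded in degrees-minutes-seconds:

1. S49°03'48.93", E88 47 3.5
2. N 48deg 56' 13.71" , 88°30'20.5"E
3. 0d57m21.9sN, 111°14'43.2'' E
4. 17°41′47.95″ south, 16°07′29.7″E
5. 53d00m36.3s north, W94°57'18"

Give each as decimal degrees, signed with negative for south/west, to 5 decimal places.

Point 1:
  Lat: 49° + 3/60 + 48.93/3600 = 49 + 0.050000 + 0.013592 = 49.063592
  hemisphere S, so the sign is −
  Longitude: 88° + 47/60 + 3.5/3600 = 88 + 0.783333 + 0.000972 = 88.784306
  E → positive
Point 2:
  Lat: 56′ + 13.71″ = 56.22850′; 48 + 56.22850/60 = 48.937142
  N → positive
  λ: 30′ + 20.5″ = 30.34167′; 88 + 30.34167/60 = 88.505694
  E → positive
Point 3:
  Lat: 57′ + 21.9″ = 57.36500′; 0 + 57.36500/60 = 0.956083
  N ⇒ keep positive
  Longitude: 14′ + 43.2″ = 14.72000′; 111 + 14.72000/60 = 111.245333
  E → positive
Point 4:
  φ: 17 + 41/60 + 47.95/3600 = 17.696653
  S ⇒ negate
  Longitude: 16° + 7/60 + 29.7/3600 = 16 + 0.116667 + 0.008250 = 16.124917
  E ⇒ keep positive
Point 5:
  φ: 53° + 0/60 + 36.3/3600 = 53 + 0.000000 + 0.010083 = 53.010083
  N ⇒ keep positive
  Lon: 57′ + 18″ = 57.30000′; 94 + 57.30000/60 = 94.955000
  hemisphere W, so the sign is −

1. -49.06359, 88.78431
2. 48.93714, 88.50569
3. 0.95608, 111.24533
4. -17.69665, 16.12492
5. 53.01008, -94.95500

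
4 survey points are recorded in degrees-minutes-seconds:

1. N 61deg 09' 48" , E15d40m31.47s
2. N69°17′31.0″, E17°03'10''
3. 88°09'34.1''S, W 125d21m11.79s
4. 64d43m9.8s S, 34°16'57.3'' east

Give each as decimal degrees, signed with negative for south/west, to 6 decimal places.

Point 1:
  Latitude: 9′ + 48″ = 9.80000′; 61 + 9.80000/60 = 61.1633333
  N ⇒ keep positive
  λ: 40′ + 31.47″ = 40.52450′; 15 + 40.52450/60 = 15.6754083
  E → positive
Point 2:
  φ: 17′ + 31″ = 17.51667′; 69 + 17.51667/60 = 69.2919444
  N ⇒ keep positive
  Lon: 3′ + 10″ = 3.16667′; 17 + 3.16667/60 = 17.0527778
  E → positive
Point 3:
  φ: 88 + 9/60 + 34.1/3600 = 88.1594722
  S → negative
  λ: 125° + 21/60 + 11.79/3600 = 125 + 0.350000 + 0.003275 = 125.3532750
  hemisphere W, so the sign is −
Point 4:
  φ: 64 + 43/60 + 9.8/3600 = 64.7193889
  S ⇒ negate
  Longitude: 34° + 16/60 + 57.3/3600 = 34 + 0.266667 + 0.015917 = 34.2825833
  E → positive

1. 61.163333, 15.675408
2. 69.291944, 17.052778
3. -88.159472, -125.353275
4. -64.719389, 34.282583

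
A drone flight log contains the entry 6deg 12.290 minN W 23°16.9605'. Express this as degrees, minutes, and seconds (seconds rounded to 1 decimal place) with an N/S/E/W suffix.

Latitude: 12.29000′ → 12′ and 0.29000 × 60 = 17.400″
Longitude: fractional minutes 0.96050 × 60 = 57.630″

6°12′17.4″ N, 23°16′57.6″ W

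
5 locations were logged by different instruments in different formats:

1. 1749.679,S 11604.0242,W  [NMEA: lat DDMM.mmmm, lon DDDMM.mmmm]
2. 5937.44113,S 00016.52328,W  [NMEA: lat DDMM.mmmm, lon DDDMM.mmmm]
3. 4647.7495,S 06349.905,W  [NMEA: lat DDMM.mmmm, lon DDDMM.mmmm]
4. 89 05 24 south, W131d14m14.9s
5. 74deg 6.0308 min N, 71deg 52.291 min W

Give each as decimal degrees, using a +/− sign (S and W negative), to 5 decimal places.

1. -17.82798, -116.06707
2. -59.62402, -0.27539
3. -46.79583, -63.83175
4. -89.09000, -131.23747
5. 74.10051, -71.87152

Point 1:
  Latitude: split at 2 digits → 17° and 49.679′; 17 + 49.679/60 = 17.827983
  hemisphere S, so the sign is −
  λ: degrees = first 3 digits = 116, minutes = 4.0242; 116 + 4.0242/60 = 116.067070
  W ⇒ negate
Point 2:
  φ: degrees = first 2 digits = 59, minutes = 37.44113; 59 + 37.44113/60 = 59.624019
  hemisphere S, so the sign is −
  Lon: split at 3 digits → 000° and 16.52328′; 0 + 16.52328/60 = 0.275388
  W ⇒ negate
Point 3:
  Latitude: degrees = first 2 digits = 46, minutes = 47.7495; 46 + 47.7495/60 = 46.795825
  S → negative
  Lon: degrees = first 3 digits = 63, minutes = 49.905; 63 + 49.905/60 = 63.831750
  W → negative
Point 4:
  Latitude: 89° + 5/60 + 24/3600 = 89 + 0.083333 + 0.006667 = 89.090000
  hemisphere S, so the sign is −
  λ: 131 + 14/60 + 14.9/3600 = 131.237472
  W → negative
Point 5:
  φ: 74 + 6.0308/60 = 74.100513
  N ⇒ keep positive
  Longitude: 71 + 52.291/60 = 71.871517
  W → negative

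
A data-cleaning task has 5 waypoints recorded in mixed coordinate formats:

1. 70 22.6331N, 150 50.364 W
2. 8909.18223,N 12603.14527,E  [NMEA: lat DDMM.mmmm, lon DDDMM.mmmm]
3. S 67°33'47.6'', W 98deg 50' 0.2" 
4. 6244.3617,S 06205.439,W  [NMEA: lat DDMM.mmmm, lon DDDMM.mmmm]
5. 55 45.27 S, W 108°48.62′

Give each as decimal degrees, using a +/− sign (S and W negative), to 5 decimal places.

1. 70.37722, -150.83940
2. 89.15304, 126.05242
3. -67.56322, -98.83339
4. -62.73936, -62.09065
5. -55.75450, -108.81033

Point 1:
  Lat: 22.6331′ = 0.377218°; total 70.377218
  N → positive
  Longitude: 150 + 50.364/60 = 150.839400
  W → negative
Point 2:
  Latitude: split at 2 digits → 89° and 9.18223′; 89 + 9.18223/60 = 89.153037
  N → positive
  λ: degrees = first 3 digits = 126, minutes = 3.14527; 126 + 3.14527/60 = 126.052421
  E → positive
Point 3:
  φ: 67° + 33/60 + 47.6/3600 = 67 + 0.550000 + 0.013222 = 67.563222
  hemisphere S, so the sign is −
  Longitude: 98° + 50/60 + 0.2/3600 = 98 + 0.833333 + 0.000056 = 98.833389
  W → negative
Point 4:
  Lat: split at 2 digits → 62° and 44.3617′; 62 + 44.3617/60 = 62.739362
  S → negative
  Longitude: split at 3 digits → 062° and 5.439′; 62 + 5.439/60 = 62.090650
  hemisphere W, so the sign is −
Point 5:
  φ: 55 + 45.27/60 = 55.754500
  S ⇒ negate
  λ: 108 + 48.62/60 = 108.810333
  W → negative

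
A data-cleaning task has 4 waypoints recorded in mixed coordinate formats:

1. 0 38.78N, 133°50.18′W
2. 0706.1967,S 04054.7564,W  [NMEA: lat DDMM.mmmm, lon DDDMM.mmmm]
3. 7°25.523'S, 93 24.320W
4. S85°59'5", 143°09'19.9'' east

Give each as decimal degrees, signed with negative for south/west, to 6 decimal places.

1. 0.646333, -133.836333
2. -7.103278, -40.912607
3. -7.425383, -93.405333
4. -85.984722, 143.155528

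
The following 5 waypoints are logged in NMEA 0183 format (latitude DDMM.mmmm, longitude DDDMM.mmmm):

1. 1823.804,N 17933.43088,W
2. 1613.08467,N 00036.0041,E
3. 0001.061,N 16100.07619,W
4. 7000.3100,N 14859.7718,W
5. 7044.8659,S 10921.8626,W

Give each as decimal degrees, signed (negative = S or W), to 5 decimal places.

1. 18.39673, -179.55718
2. 16.21808, 0.60007
3. 0.01768, -161.00127
4. 70.00517, -148.99620
5. -70.74777, -109.36438

Point 1:
  Lat: split at 2 digits → 18° and 23.804′; 18 + 23.804/60 = 18.396733
  N ⇒ keep positive
  Longitude: degrees = first 3 digits = 179, minutes = 33.43088; 179 + 33.43088/60 = 179.557181
  W ⇒ negate
Point 2:
  Lat: split at 2 digits → 16° and 13.08467′; 16 + 13.08467/60 = 16.218078
  N → positive
  Longitude: degrees = first 3 digits = 0, minutes = 36.0041; 0 + 36.0041/60 = 0.600068
  E → positive
Point 3:
  Latitude: degrees = first 2 digits = 0, minutes = 1.061; 0 + 1.061/60 = 0.017683
  N → positive
  Longitude: split at 3 digits → 161° and 0.07619′; 161 + 0.07619/60 = 161.001270
  hemisphere W, so the sign is −
Point 4:
  Lat: split at 2 digits → 70° and 0.31′; 70 + 0.31/60 = 70.005167
  N ⇒ keep positive
  Longitude: split at 3 digits → 148° and 59.7718′; 148 + 59.7718/60 = 148.996197
  hemisphere W, so the sign is −
Point 5:
  Lat: degrees = first 2 digits = 70, minutes = 44.8659; 70 + 44.8659/60 = 70.747765
  hemisphere S, so the sign is −
  Lon: split at 3 digits → 109° and 21.8626′; 109 + 21.8626/60 = 109.364377
  W ⇒ negate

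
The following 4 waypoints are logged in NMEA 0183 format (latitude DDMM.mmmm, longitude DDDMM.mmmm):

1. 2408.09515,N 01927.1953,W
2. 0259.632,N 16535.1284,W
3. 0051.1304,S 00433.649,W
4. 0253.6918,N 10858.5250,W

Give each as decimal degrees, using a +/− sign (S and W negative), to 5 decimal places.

1. 24.13492, -19.45326
2. 2.99387, -165.58547
3. -0.85217, -4.56082
4. 2.89486, -108.97542

Point 1:
  Latitude: split at 2 digits → 24° and 8.09515′; 24 + 8.09515/60 = 24.134919
  N → positive
  Lon: split at 3 digits → 019° and 27.1953′; 19 + 27.1953/60 = 19.453255
  W ⇒ negate
Point 2:
  Latitude: split at 2 digits → 02° and 59.632′; 2 + 59.632/60 = 2.993867
  N ⇒ keep positive
  λ: split at 3 digits → 165° and 35.1284′; 165 + 35.1284/60 = 165.585473
  hemisphere W, so the sign is −
Point 3:
  φ: split at 2 digits → 00° and 51.1304′; 0 + 51.1304/60 = 0.852173
  S → negative
  Lon: split at 3 digits → 004° and 33.649′; 4 + 33.649/60 = 4.560817
  hemisphere W, so the sign is −
Point 4:
  Lat: split at 2 digits → 02° and 53.6918′; 2 + 53.6918/60 = 2.894863
  N ⇒ keep positive
  Lon: split at 3 digits → 108° and 58.525′; 108 + 58.525/60 = 108.975417
  hemisphere W, so the sign is −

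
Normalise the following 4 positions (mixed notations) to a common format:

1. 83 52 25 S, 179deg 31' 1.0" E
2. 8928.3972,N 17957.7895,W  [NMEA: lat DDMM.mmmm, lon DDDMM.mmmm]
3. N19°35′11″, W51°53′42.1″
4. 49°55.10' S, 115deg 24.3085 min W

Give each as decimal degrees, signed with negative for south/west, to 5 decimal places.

1. -83.87361, 179.51694
2. 89.47329, -179.96316
3. 19.58639, -51.89503
4. -49.91833, -115.40514

Point 1:
  Lat: 52′ + 25″ = 52.41667′; 83 + 52.41667/60 = 83.873611
  S ⇒ negate
  λ: 179 + 31/60 + 1/3600 = 179.516944
  E ⇒ keep positive
Point 2:
  Latitude: split at 2 digits → 89° and 28.3972′; 89 + 28.3972/60 = 89.473287
  N → positive
  λ: degrees = first 3 digits = 179, minutes = 57.7895; 179 + 57.7895/60 = 179.963158
  hemisphere W, so the sign is −
Point 3:
  Latitude: 19 + 35/60 + 11/3600 = 19.586389
  N → positive
  λ: 51° + 53/60 + 42.1/3600 = 51 + 0.883333 + 0.011694 = 51.895028
  W ⇒ negate
Point 4:
  Lat: 55.1′ = 0.918333°; total 49.918333
  S → negative
  λ: 115 + 24.3085/60 = 115.405142
  hemisphere W, so the sign is −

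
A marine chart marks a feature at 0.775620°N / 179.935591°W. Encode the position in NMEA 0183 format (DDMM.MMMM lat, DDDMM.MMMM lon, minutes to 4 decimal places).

0046.5372,N / 17956.1355,W

φ: 0° + 0.775620 × 60 = 0° 46.537200′
Longitude: 179° + 0.935591 × 60 = 179° 56.135460′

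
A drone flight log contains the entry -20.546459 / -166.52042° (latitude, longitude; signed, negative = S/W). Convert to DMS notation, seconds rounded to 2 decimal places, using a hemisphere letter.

Latitude is negative → S; |value| = 20.546459
Lat: whole degrees 20; 32.78754′ → 32′ and 47.2524″
Longitude is negative → W; |value| = 166.520420
Lon: whole degrees 166; 31.22520′ → 31′ and 13.5120″

20°32′47.25″ S, 166°31′13.51″ W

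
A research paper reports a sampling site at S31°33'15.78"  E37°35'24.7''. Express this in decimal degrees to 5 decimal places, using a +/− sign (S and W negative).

-31.55438, 37.59019

Lat: 31 + 33/60 + 15.78/3600 = 31.554383
hemisphere S, so the sign is −
λ: 37 + 35/60 + 24.7/3600 = 37.590194
E → positive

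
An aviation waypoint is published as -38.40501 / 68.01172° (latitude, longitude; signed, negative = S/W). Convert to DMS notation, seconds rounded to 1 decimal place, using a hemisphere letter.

38°24′18.0″ S, 68°00′42.2″ E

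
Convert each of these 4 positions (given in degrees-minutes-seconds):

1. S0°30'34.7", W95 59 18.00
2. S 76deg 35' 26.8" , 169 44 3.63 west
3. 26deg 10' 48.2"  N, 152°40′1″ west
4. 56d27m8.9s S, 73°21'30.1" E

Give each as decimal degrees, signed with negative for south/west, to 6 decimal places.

Point 1:
  Latitude: 0 + 30/60 + 34.7/3600 = 0.5096389
  S → negative
  λ: 95° + 59/60 + 18/3600 = 95 + 0.983333 + 0.005000 = 95.9883333
  W ⇒ negate
Point 2:
  Lat: 35′ + 26.8″ = 35.44667′; 76 + 35.44667/60 = 76.5907778
  S → negative
  λ: 169 + 44/60 + 3.63/3600 = 169.7343417
  W → negative
Point 3:
  Latitude: 26° + 10/60 + 48.2/3600 = 26 + 0.166667 + 0.013389 = 26.1800556
  N → positive
  Lon: 152 + 40/60 + 1/3600 = 152.6669444
  hemisphere W, so the sign is −
Point 4:
  φ: 56° + 27/60 + 8.9/3600 = 56 + 0.450000 + 0.002472 = 56.4524722
  hemisphere S, so the sign is −
  λ: 73° + 21/60 + 30.1/3600 = 73 + 0.350000 + 0.008361 = 73.3583611
  E ⇒ keep positive

1. -0.509639, -95.988333
2. -76.590778, -169.734342
3. 26.180056, -152.666944
4. -56.452472, 73.358361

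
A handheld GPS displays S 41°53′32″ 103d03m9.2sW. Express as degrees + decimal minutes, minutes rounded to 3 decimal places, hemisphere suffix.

φ: 53 + 32/60 = 53.53333′
Longitude: seconds/60 = 0.15333; minutes = 3 + 0.15333 = 3.15333

41° 53.533′ S, 103° 3.153′ W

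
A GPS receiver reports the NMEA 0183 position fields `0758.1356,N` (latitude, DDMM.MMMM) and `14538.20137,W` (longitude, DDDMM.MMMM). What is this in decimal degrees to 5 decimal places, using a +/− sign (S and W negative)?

7.96893, -145.63669

Lat: split at 2 digits → 07° and 58.1356′; 7 + 58.1356/60 = 7.968927
N ⇒ keep positive
Lon: degrees = first 3 digits = 145, minutes = 38.20137; 145 + 38.20137/60 = 145.636690
W ⇒ negate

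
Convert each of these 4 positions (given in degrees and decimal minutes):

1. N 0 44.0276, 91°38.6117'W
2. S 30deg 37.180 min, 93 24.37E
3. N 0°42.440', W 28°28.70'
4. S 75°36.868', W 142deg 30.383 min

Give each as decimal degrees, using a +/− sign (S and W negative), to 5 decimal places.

1. 0.73379, -91.64353
2. -30.61967, 93.40617
3. 0.70733, -28.47833
4. -75.61447, -142.50638

Point 1:
  φ: 0 + 44.0276/60 = 0.733793
  N → positive
  Longitude: 91 + 38.6117/60 = 91.643528
  W ⇒ negate
Point 2:
  Lat: 37.18′ = 0.619667°; total 30.619667
  hemisphere S, so the sign is −
  Longitude: 93 + 24.37/60 = 93.406167
  E → positive
Point 3:
  Lat: 0 + 42.44/60 = 0.707333
  N ⇒ keep positive
  Lon: 28 + 28.7/60 = 28.478333
  W ⇒ negate
Point 4:
  φ: 36.868′ = 0.614467°; total 75.614467
  S → negative
  Lon: 142 + 30.383/60 = 142.506383
  W → negative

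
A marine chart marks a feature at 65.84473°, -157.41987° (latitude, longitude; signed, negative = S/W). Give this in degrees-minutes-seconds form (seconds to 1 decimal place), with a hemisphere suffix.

Lat: whole degrees 65; 50.68380′ → 50′ and 41.028″
Longitude is negative → W; |value| = 157.419870
Lon: 0.419870 × 60 = 25.19220′ → 25′, remainder × 60 = 11.532″

65°50′41.0″ N, 157°25′11.5″ W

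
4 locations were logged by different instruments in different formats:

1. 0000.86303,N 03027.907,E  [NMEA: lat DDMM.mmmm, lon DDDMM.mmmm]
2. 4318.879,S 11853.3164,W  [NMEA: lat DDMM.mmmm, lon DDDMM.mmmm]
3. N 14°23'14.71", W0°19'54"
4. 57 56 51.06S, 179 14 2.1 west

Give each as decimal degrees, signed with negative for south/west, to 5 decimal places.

Point 1:
  φ: degrees = first 2 digits = 0, minutes = 0.86303; 0 + 0.86303/60 = 0.014384
  N → positive
  Lon: split at 3 digits → 030° and 27.907′; 30 + 27.907/60 = 30.465117
  E ⇒ keep positive
Point 2:
  φ: split at 2 digits → 43° and 18.879′; 43 + 18.879/60 = 43.314650
  S ⇒ negate
  Lon: degrees = first 3 digits = 118, minutes = 53.3164; 118 + 53.3164/60 = 118.888607
  W ⇒ negate
Point 3:
  φ: 14 + 23/60 + 14.71/3600 = 14.387419
  N → positive
  Longitude: 0° + 19/60 + 54/3600 = 0 + 0.316667 + 0.015000 = 0.331667
  W → negative
Point 4:
  φ: 57 + 56/60 + 51.06/3600 = 57.947517
  S ⇒ negate
  Longitude: 179° + 14/60 + 2.1/3600 = 179 + 0.233333 + 0.000583 = 179.233917
  W → negative

1. 0.01438, 30.46512
2. -43.31465, -118.88861
3. 14.38742, -0.33167
4. -57.94752, -179.23392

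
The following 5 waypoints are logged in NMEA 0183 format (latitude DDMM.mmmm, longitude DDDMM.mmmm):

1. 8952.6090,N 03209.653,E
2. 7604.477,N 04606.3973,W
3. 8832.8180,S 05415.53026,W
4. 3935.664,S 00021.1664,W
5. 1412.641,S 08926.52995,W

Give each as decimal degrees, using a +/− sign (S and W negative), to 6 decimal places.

Point 1:
  Lat: split at 2 digits → 89° and 52.609′; 89 + 52.609/60 = 89.8768167
  N ⇒ keep positive
  Longitude: degrees = first 3 digits = 32, minutes = 9.653; 32 + 9.653/60 = 32.1608833
  E → positive
Point 2:
  φ: split at 2 digits → 76° and 4.477′; 76 + 4.477/60 = 76.0746167
  N ⇒ keep positive
  Lon: degrees = first 3 digits = 46, minutes = 6.3973; 46 + 6.3973/60 = 46.1066217
  W ⇒ negate
Point 3:
  Latitude: degrees = first 2 digits = 88, minutes = 32.818; 88 + 32.818/60 = 88.5469667
  S → negative
  λ: split at 3 digits → 054° and 15.53026′; 54 + 15.53026/60 = 54.2588377
  hemisphere W, so the sign is −
Point 4:
  Lat: degrees = first 2 digits = 39, minutes = 35.664; 39 + 35.664/60 = 39.5944000
  S ⇒ negate
  Lon: split at 3 digits → 000° and 21.1664′; 0 + 21.1664/60 = 0.3527733
  W → negative
Point 5:
  Latitude: degrees = first 2 digits = 14, minutes = 12.641; 14 + 12.641/60 = 14.2106833
  S ⇒ negate
  Longitude: split at 3 digits → 089° and 26.52995′; 89 + 26.52995/60 = 89.4421658
  hemisphere W, so the sign is −

1. 89.876817, 32.160883
2. 76.074617, -46.106622
3. -88.546967, -54.258838
4. -39.594400, -0.352773
5. -14.210683, -89.442166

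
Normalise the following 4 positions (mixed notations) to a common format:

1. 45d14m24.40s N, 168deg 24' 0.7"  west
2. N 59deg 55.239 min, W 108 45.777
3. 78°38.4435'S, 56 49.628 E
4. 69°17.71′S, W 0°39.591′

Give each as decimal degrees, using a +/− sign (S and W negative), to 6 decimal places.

1. 45.240111, -168.400194
2. 59.920650, -108.762950
3. -78.640725, 56.827133
4. -69.295167, -0.659850

Point 1:
  Lat: 45° + 14/60 + 24.4/3600 = 45 + 0.233333 + 0.006778 = 45.2401111
  N → positive
  Lon: 168° + 24/60 + 0.7/3600 = 168 + 0.400000 + 0.000194 = 168.4001944
  hemisphere W, so the sign is −
Point 2:
  Lat: 55.239′ = 0.920650°; total 59.9206500
  N → positive
  Longitude: 108 + 45.777/60 = 108.7629500
  W ⇒ negate
Point 3:
  Latitude: 78 + 38.4435/60 = 78.6407250
  S ⇒ negate
  Longitude: 49.628′ = 0.827133°; total 56.8271333
  E → positive
Point 4:
  Lat: 69 + 17.71/60 = 69.2951667
  S ⇒ negate
  Longitude: 39.591′ = 0.659850°; total 0.6598500
  W → negative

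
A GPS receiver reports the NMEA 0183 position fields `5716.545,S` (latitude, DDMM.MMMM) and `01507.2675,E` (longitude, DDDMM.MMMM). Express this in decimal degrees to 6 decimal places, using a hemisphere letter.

57.275750° S, 15.121125° E

Latitude: split at 2 digits → 57° and 16.545′; 57 + 16.545/60 = 57.2757500
Lon: degrees = first 3 digits = 15, minutes = 7.2675; 15 + 7.2675/60 = 15.1211250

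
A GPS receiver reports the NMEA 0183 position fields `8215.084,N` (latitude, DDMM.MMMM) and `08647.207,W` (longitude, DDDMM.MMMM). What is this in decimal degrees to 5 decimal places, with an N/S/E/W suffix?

82.25140° N, 86.78678° W

φ: split at 2 digits → 82° and 15.084′; 82 + 15.084/60 = 82.251400
Lon: degrees = first 3 digits = 86, minutes = 47.207; 86 + 47.207/60 = 86.786783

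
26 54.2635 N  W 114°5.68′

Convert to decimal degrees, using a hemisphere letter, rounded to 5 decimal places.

26.90439° N, 114.09467° W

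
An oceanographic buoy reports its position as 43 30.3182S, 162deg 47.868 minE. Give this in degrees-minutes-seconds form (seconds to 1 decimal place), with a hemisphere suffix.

Lat: 30.31820′ → 30′ and 0.31820 × 60 = 19.092″
Longitude: fractional minutes 0.86800 × 60 = 52.080″

43°30′19.1″ S, 162°47′52.1″ E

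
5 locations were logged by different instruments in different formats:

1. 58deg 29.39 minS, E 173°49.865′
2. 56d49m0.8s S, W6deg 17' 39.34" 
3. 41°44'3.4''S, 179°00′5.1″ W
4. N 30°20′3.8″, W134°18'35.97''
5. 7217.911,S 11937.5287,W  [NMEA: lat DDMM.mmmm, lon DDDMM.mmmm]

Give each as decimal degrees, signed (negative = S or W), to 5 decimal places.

Point 1:
  φ: 58 + 29.39/60 = 58.489833
  hemisphere S, so the sign is −
  Longitude: 49.865′ = 0.831083°; total 173.831083
  E ⇒ keep positive
Point 2:
  φ: 56 + 49/60 + 0.8/3600 = 56.816889
  hemisphere S, so the sign is −
  λ: 6 + 17/60 + 39.34/3600 = 6.294261
  W → negative
Point 3:
  φ: 41° + 44/60 + 3.4/3600 = 41 + 0.733333 + 0.000944 = 41.734278
  S ⇒ negate
  Longitude: 179 + 0/60 + 5.1/3600 = 179.001417
  hemisphere W, so the sign is −
Point 4:
  φ: 20′ + 3.8″ = 20.06333′; 30 + 20.06333/60 = 30.334389
  N ⇒ keep positive
  Longitude: 18′ + 35.97″ = 18.59950′; 134 + 18.59950/60 = 134.309992
  hemisphere W, so the sign is −
Point 5:
  φ: split at 2 digits → 72° and 17.911′; 72 + 17.911/60 = 72.298517
  hemisphere S, so the sign is −
  Longitude: degrees = first 3 digits = 119, minutes = 37.5287; 119 + 37.5287/60 = 119.625478
  W ⇒ negate

1. -58.48983, 173.83108
2. -56.81689, -6.29426
3. -41.73428, -179.00142
4. 30.33439, -134.30999
5. -72.29852, -119.62548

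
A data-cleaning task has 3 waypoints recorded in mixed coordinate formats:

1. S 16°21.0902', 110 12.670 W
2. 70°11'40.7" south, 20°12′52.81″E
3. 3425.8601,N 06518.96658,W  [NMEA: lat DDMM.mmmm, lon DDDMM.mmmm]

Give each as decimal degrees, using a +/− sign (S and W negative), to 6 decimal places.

1. -16.351503, -110.211167
2. -70.194639, 20.214669
3. 34.431002, -65.316110

Point 1:
  Lat: 21.0902′ = 0.351503°; total 16.3515033
  S → negative
  λ: 12.67′ = 0.211167°; total 110.2111667
  W ⇒ negate
Point 2:
  φ: 11′ + 40.7″ = 11.67833′; 70 + 11.67833/60 = 70.1946389
  S → negative
  λ: 12′ + 52.81″ = 12.88017′; 20 + 12.88017/60 = 20.2146694
  E ⇒ keep positive
Point 3:
  Latitude: degrees = first 2 digits = 34, minutes = 25.8601; 34 + 25.8601/60 = 34.4310017
  N ⇒ keep positive
  Lon: split at 3 digits → 065° and 18.96658′; 65 + 18.96658/60 = 65.3161097
  W ⇒ negate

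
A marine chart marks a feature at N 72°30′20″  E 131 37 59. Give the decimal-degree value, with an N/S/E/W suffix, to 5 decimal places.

Lat: 72 + 30/60 + 20/3600 = 72.505556
λ: 131° + 37/60 + 59/3600 = 131 + 0.616667 + 0.016389 = 131.633056

72.50556° N, 131.63306° E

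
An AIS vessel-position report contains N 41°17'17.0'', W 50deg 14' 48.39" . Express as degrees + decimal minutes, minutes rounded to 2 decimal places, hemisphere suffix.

Lat: seconds/60 = 0.28333; minutes = 17 + 0.28333 = 17.2833
Longitude: 14 + 48.39/60 = 14.8065′

41° 17.28′ N, 50° 14.81′ W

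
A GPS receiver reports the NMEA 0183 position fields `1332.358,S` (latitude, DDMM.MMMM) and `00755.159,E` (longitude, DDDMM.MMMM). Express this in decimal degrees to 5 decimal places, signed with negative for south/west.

Latitude: split at 2 digits → 13° and 32.358′; 13 + 32.358/60 = 13.539300
hemisphere S, so the sign is −
Lon: split at 3 digits → 007° and 55.159′; 7 + 55.159/60 = 7.919317
E ⇒ keep positive

-13.53930, 7.91932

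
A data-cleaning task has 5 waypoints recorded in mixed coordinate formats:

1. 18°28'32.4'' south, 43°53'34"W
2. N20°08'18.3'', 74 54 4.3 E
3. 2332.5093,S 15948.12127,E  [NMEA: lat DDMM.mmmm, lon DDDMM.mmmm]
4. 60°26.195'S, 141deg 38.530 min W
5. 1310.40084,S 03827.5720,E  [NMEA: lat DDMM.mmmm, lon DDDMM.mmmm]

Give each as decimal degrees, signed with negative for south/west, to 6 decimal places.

1. -18.475667, -43.892778
2. 20.138417, 74.901194
3. -23.541822, 159.802021
4. -60.436583, -141.642167
5. -13.173347, 38.459533

Point 1:
  φ: 18 + 28/60 + 32.4/3600 = 18.4756667
  S → negative
  Longitude: 43 + 53/60 + 34/3600 = 43.8927778
  hemisphere W, so the sign is −
Point 2:
  φ: 8′ + 18.3″ = 8.30500′; 20 + 8.30500/60 = 20.1384167
  N ⇒ keep positive
  λ: 54′ + 4.3″ = 54.07167′; 74 + 54.07167/60 = 74.9011944
  E ⇒ keep positive
Point 3:
  Latitude: split at 2 digits → 23° and 32.5093′; 23 + 32.5093/60 = 23.5418217
  S → negative
  Longitude: split at 3 digits → 159° and 48.12127′; 159 + 48.12127/60 = 159.8020212
  E ⇒ keep positive
Point 4:
  Latitude: 60 + 26.195/60 = 60.4365833
  S ⇒ negate
  λ: 141 + 38.53/60 = 141.6421667
  W ⇒ negate
Point 5:
  Lat: split at 2 digits → 13° and 10.40084′; 13 + 10.40084/60 = 13.1733473
  hemisphere S, so the sign is −
  Longitude: split at 3 digits → 038° and 27.572′; 38 + 27.572/60 = 38.4595333
  E → positive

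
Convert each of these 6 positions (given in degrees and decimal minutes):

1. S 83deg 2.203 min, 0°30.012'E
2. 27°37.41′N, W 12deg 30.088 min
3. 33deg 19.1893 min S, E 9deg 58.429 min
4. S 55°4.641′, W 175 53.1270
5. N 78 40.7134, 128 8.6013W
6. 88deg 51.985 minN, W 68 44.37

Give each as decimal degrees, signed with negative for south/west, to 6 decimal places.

Point 1:
  Lat: 2.203′ = 0.036717°; total 83.0367167
  hemisphere S, so the sign is −
  Lon: 30.012′ = 0.500200°; total 0.5002000
  E → positive
Point 2:
  Latitude: 37.41′ = 0.623500°; total 27.6235000
  N → positive
  Longitude: 12 + 30.088/60 = 12.5014667
  hemisphere W, so the sign is −
Point 3:
  Lat: 19.1893′ = 0.319822°; total 33.3198217
  hemisphere S, so the sign is −
  λ: 9 + 58.429/60 = 9.9738167
  E → positive
Point 4:
  φ: 55 + 4.641/60 = 55.0773500
  hemisphere S, so the sign is −
  λ: 53.127′ = 0.885450°; total 175.8854500
  hemisphere W, so the sign is −
Point 5:
  Lat: 40.7134′ = 0.678557°; total 78.6785567
  N → positive
  λ: 128 + 8.6013/60 = 128.1433550
  W ⇒ negate
Point 6:
  φ: 51.985′ = 0.866417°; total 88.8664167
  N → positive
  Lon: 44.37′ = 0.739500°; total 68.7395000
  W → negative

1. -83.036717, 0.500200
2. 27.623500, -12.501467
3. -33.319822, 9.973817
4. -55.077350, -175.885450
5. 78.678557, -128.143355
6. 88.866417, -68.739500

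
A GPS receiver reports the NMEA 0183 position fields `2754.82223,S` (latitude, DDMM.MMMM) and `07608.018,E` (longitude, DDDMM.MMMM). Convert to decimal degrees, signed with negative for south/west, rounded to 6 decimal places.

-27.913704, 76.133633

Lat: split at 2 digits → 27° and 54.82223′; 27 + 54.82223/60 = 27.9137038
S → negative
λ: degrees = first 3 digits = 76, minutes = 8.018; 76 + 8.018/60 = 76.1336333
E → positive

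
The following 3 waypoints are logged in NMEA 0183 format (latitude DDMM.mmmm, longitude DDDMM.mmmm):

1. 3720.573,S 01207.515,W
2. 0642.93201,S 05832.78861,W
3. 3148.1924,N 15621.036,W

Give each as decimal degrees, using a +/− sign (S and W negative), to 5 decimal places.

1. -37.34288, -12.12525
2. -6.71553, -58.54648
3. 31.80321, -156.35060

Point 1:
  φ: split at 2 digits → 37° and 20.573′; 37 + 20.573/60 = 37.342883
  hemisphere S, so the sign is −
  λ: degrees = first 3 digits = 12, minutes = 7.515; 12 + 7.515/60 = 12.125250
  W → negative
Point 2:
  Latitude: split at 2 digits → 06° and 42.93201′; 6 + 42.93201/60 = 6.715534
  S → negative
  Longitude: split at 3 digits → 058° and 32.78861′; 58 + 32.78861/60 = 58.546477
  hemisphere W, so the sign is −
Point 3:
  Lat: split at 2 digits → 31° and 48.1924′; 31 + 48.1924/60 = 31.803207
  N → positive
  Lon: degrees = first 3 digits = 156, minutes = 21.036; 156 + 21.036/60 = 156.350600
  W ⇒ negate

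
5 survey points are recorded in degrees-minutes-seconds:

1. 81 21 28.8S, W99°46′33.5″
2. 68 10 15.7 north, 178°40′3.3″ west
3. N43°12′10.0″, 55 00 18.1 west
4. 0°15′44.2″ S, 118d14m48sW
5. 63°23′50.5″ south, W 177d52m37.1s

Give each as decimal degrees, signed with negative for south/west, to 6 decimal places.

1. -81.358000, -99.775972
2. 68.171028, -178.667583
3. 43.202778, -55.005028
4. -0.262278, -118.246667
5. -63.397361, -177.876972

Point 1:
  Lat: 81° + 21/60 + 28.8/3600 = 81 + 0.350000 + 0.008000 = 81.3580000
  S ⇒ negate
  Lon: 99 + 46/60 + 33.5/3600 = 99.7759722
  hemisphere W, so the sign is −
Point 2:
  Lat: 68 + 10/60 + 15.7/3600 = 68.1710278
  N → positive
  λ: 178 + 40/60 + 3.3/3600 = 178.6675833
  hemisphere W, so the sign is −
Point 3:
  φ: 43 + 12/60 + 10/3600 = 43.2027778
  N → positive
  Lon: 0′ + 18.1″ = 0.30167′; 55 + 0.30167/60 = 55.0050278
  W → negative
Point 4:
  Lat: 15′ + 44.2″ = 15.73667′; 0 + 15.73667/60 = 0.2622778
  S ⇒ negate
  Longitude: 14′ + 48″ = 14.80000′; 118 + 14.80000/60 = 118.2466667
  hemisphere W, so the sign is −
Point 5:
  φ: 63° + 23/60 + 50.5/3600 = 63 + 0.383333 + 0.014028 = 63.3973611
  S ⇒ negate
  Longitude: 52′ + 37.1″ = 52.61833′; 177 + 52.61833/60 = 177.8769722
  hemisphere W, so the sign is −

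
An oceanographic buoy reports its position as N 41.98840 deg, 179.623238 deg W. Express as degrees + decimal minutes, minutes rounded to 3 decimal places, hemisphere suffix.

φ: fractional part 0.988400 → 59.30400 minutes
Longitude: minutes = (179.623238 − 179) × 60 = 37.39428

41° 59.304′ N, 179° 37.394′ W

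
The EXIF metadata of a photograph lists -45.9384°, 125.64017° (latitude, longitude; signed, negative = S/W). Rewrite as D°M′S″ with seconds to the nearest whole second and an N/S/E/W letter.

45°56′18″ S, 125°38′25″ E

Latitude is negative → S; |value| = 45.938400
Latitude: 0.938400° → 56.30400′; 0.30400 × 60 = 18.24″
Longitude: 0.640170° → 38.41020′; 0.41020 × 60 = 24.61″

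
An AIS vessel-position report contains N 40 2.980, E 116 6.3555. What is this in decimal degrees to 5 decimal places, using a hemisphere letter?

40.04967° N, 116.10593° E

φ: 2.98′ = 0.049667°; total 40.049667
λ: 116 + 6.3555/60 = 116.105925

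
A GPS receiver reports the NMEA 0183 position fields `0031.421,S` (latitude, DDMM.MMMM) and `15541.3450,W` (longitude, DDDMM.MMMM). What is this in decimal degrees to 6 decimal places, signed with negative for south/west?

Latitude: degrees = first 2 digits = 0, minutes = 31.421; 0 + 31.421/60 = 0.5236833
hemisphere S, so the sign is −
λ: split at 3 digits → 155° and 41.345′; 155 + 41.345/60 = 155.6890833
W → negative

-0.523683, -155.689083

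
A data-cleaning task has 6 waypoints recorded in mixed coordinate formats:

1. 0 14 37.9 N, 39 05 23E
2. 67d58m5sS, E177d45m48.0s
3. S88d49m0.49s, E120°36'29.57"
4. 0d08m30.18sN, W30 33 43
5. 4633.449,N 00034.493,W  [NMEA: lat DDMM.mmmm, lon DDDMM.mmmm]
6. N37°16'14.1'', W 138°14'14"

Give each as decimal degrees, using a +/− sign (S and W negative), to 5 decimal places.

Point 1:
  Latitude: 14′ + 37.9″ = 14.63167′; 0 + 14.63167/60 = 0.243861
  N ⇒ keep positive
  λ: 5′ + 23″ = 5.38333′; 39 + 5.38333/60 = 39.089722
  E ⇒ keep positive
Point 2:
  φ: 67 + 58/60 + 5/3600 = 67.968056
  S → negative
  Longitude: 177° + 45/60 + 48/3600 = 177 + 0.750000 + 0.013333 = 177.763333
  E → positive
Point 3:
  Lat: 88 + 49/60 + 0.49/3600 = 88.816803
  hemisphere S, so the sign is −
  Longitude: 120° + 36/60 + 29.57/3600 = 120 + 0.600000 + 0.008214 = 120.608214
  E ⇒ keep positive
Point 4:
  Latitude: 0° + 8/60 + 30.18/3600 = 0 + 0.133333 + 0.008383 = 0.141717
  N ⇒ keep positive
  λ: 30° + 33/60 + 43/3600 = 30 + 0.550000 + 0.011944 = 30.561944
  W ⇒ negate
Point 5:
  Lat: degrees = first 2 digits = 46, minutes = 33.449; 46 + 33.449/60 = 46.557483
  N → positive
  λ: split at 3 digits → 000° and 34.493′; 0 + 34.493/60 = 0.574883
  W → negative
Point 6:
  Latitude: 16′ + 14.1″ = 16.23500′; 37 + 16.23500/60 = 37.270583
  N ⇒ keep positive
  Longitude: 138 + 14/60 + 14/3600 = 138.237222
  W ⇒ negate

1. 0.24386, 39.08972
2. -67.96806, 177.76333
3. -88.81680, 120.60821
4. 0.14172, -30.56194
5. 46.55748, -0.57488
6. 37.27058, -138.23722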